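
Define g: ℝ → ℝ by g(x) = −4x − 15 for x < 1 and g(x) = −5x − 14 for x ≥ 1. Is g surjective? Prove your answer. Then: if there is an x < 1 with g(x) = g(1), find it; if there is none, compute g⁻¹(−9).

Both pieces are strictly decreasing (slopes −4 and −5), so each is injective on its own interval.
The left piece maps (−∞, 1) onto (−19, ∞); the right piece maps [1, ∞) onto (−∞, −19].
These images together cover ℝ, so g is surjective.
Because the two images are disjoint, no x < 1 has g(x) = g(1), so we compute g⁻¹(−9): −9 lies in (−19, ∞), so solve −4x − 15 = −9: x = (−9 + 15)/(−4) = −3/2.

-3/2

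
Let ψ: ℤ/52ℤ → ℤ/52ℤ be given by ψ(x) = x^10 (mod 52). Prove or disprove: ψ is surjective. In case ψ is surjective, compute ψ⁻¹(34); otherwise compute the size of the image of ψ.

ψ(12): Repeated squaring mod 52: 12^1 ≡ 12, 12^2 ≡ 12² = 144 ≡ 40, 12^4 ≡ 40² = 1600 ≡ 40, 12^8 ≡ 40² = 1600 ≡ 40. Since 10 = 8 + 2, 12^10 ≡ 40·40: 40·40 = 1600 ≡ 40. So 12^10 ≡ 40 (mod 52).
ψ(14): Repeated squaring mod 52: 14^1 ≡ 14, 14^2 ≡ 14² = 196 ≡ 40, 14^4 ≡ 40² = 1600 ≡ 40, 14^8 ≡ 40² = 1600 ≡ 40. Since 10 = 8 + 2, 14^10 ≡ 40·40: 40·40 = 1600 ≡ 40. So 14^10 ≡ 40 (mod 52).
So ψ(12) = ψ(14) = 40 while 12 ≠ 14, thus ψ is not injective.
A non-injective map from the 52-element set ℤ/52ℤ to itself takes at most 51 distinct values, so it cannot be surjective. So ψ is not surjective.
Since ψ is not surjective, we determine |image(ψ)|. Computing x^10 mod 52 for each x (by repeated squaring, reducing mod 52 at every step), the values ψ(0), ψ(1), …, ψ(51) are: 0, 1, 36, 29, 48, 25, 4, 17, 12, 9, 16, 49, 40, 13, 40, 49, 16, 9, 12, 17, 4, 25, 48, 29, 36, 1, 0, 1, 36, 29, 48, 25, 4, 17, 12, 9, 16, 49, 40, 13, 40, 49, 16, 9, 12, 17, 4, 25, 48, 29, 36, 1.
The distinct values are {0, 1, 4, 9, 12, 13, 16, 17, 25, 29, 36, 40, 48, 49}; there are 14 of them.

14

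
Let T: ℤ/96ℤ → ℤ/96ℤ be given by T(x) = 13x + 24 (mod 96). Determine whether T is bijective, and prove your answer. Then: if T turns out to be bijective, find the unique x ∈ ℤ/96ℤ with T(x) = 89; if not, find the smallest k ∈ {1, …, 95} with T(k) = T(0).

Suppose T(u) = T(v) in ℤ/96ℤ. Then 13u + 24 ≡ 13v + 24 (mod 96), therefore 13(u − v) ≡ 0 (mod 96).
Since gcd(13, 96) = 1, 13 is invertible modulo 96, hence u − v ≡ 0 (mod 96), i.e. u = v.
We now compute 13⁻¹ mod 96 explicitly. Euclid's algorithm: 96 = 7·13 + 5, 13 = 2·5 + 3, 5 = 1·3 + 2, 3 = 1·2 + 1; back-substituting gives 1 = 37·13 − 5·96, so 13⁻¹ ≡ 37 (mod 96).
Then y ↦ 37(y − 24) is a two-sided inverse to T, so every y ∈ ℤ/96ℤ has a preimage.
Thus T is bijective.
Since T is bijective, we compute T⁻¹(89): solve 13x + 24 ≡ 89 (mod 96), i.e. 13x ≡ 65 (mod 96).
Multiplying by 13⁻¹ = 37 gives x ≡ 37·65 = 2405 = 25·96 + 5 ≡ 5 (mod 96).
Check: T(5) = 13·5 + 24 = 89 ≡ 89 (mod 96).

5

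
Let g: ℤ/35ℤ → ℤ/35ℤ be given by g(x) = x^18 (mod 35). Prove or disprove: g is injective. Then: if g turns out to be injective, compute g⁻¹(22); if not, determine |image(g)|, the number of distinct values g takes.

6

g(2): Repeated squaring mod 35: 2^1 ≡ 2, 2^2 ≡ 2² = 4, 2^4 ≡ 4² = 16, 2^8 ≡ 16² = 256 ≡ 11, 2^16 ≡ 11² = 121 ≡ 16. Since 18 = 16 + 2, 2^18 ≡ 16·4: 16·4 = 64 ≡ 29. So 2^18 ≡ 29 (mod 35).
g(3): Repeated squaring mod 35: 3^1 ≡ 3, 3^2 ≡ 3² = 9, 3^4 ≡ 9² = 81 ≡ 11, 3^8 ≡ 11² = 121 ≡ 16, 3^16 ≡ 16² = 256 ≡ 11. Since 18 = 16 + 2, 3^18 ≡ 11·9: 11·9 = 99 ≡ 29. So 3^18 ≡ 29 (mod 35).
So g(2) = g(3) = 29 while 2 ≠ 3, thus g is not injective.
Since g is not injective, we determine |image(g)|. Computing x^18 mod 35 for each x (by repeated squaring, reducing mod 35 at every step), the values g(0), g(1), …, g(34) are: 0, 1, 29, 29, 1, 15, 1, 14, 29, 1, 15, 1, 29, 29, 21, 15, 1, 29, 29, 1, 15, 21, 29, 29, 1, 15, 1, 29, 14, 1, 15, 1, 29, 29, 1.
The distinct values are {0, 1, 14, 15, 21, 29}; there are 6 of them.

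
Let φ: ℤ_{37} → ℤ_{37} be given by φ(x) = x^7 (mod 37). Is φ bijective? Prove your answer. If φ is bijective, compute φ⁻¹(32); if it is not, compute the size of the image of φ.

13

Since 37 is prime, the nonzero elements of ℤ_{37} form a cyclic group of order 36.
As gcd(7, 36) = 1, raising to the 7th power is a bijection on this group: if u^7 ≡ v^7 then (uv^{−1})^7 = 1, and the only element of order dividing gcd(7, 36) = 1 is 1, so u = v.
With φ(0) = 0 this makes φ injective on all of ℤ_{37}, hence bijective (finite equal-size domain and codomain). In particular φ is bijective.
Since φ is bijective, we find the preimage of 32. The inverse of x ↦ x^7 on (ℤ_{37})^× is x ↦ x^31, because 7·31 = 217 = 6·36 + 1 ≡ 1 (mod 36) and x^{36} = 1 for x ≠ 0 (Fermat). So φ⁻¹(32) = 32^31 mod 37.
Repeated squaring mod 37: 32^1 ≡ 32, 32^2 ≡ 32² = 1024 ≡ 25, 32^4 ≡ 25² = 625 ≡ 33, 32^8 ≡ 33² = 1089 ≡ 16, 32^16 ≡ 16² = 256 ≡ 34. Since 31 = 16 + 8 + 4 + 2 + 1, 32^31 ≡ 34·16·33·25·32: 34·16 = 544 ≡ 26, then 26·33 = 858 ≡ 7, then 7·25 = 175 ≡ 27, then 27·32 = 864 ≡ 13. So 32^31 ≡ 13 (mod 37).
Hence φ⁻¹(32) = 13.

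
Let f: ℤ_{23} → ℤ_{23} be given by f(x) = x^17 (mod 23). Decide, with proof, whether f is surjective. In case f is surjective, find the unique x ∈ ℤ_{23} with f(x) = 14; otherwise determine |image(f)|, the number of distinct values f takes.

11

Since 23 is prime, the nonzero elements of ℤ_{23} form a cyclic group of order 22.
As gcd(17, 22) = 1, raising to the 17th power is a bijection on this group: if a^17 ≡ b^17 then (ab^{−1})^17 = 1, and the only element of order dividing gcd(17, 22) = 1 is 1, so a = b.
With f(0) = 0 this makes f injective on all of ℤ_{23}, hence bijective (finite equal-size domain and codomain). In particular f is surjective.
Since f is surjective, we find the preimage of 14. The inverse of x ↦ x^17 on (ℤ_{23})^× is x ↦ x^13, because 17·13 = 221 = 10·22 + 1 ≡ 1 (mod 22) and x^{22} = 1 for x ≠ 0 (Fermat). So f⁻¹(14) = 14^13 mod 23.
Repeated squaring mod 23: 14^1 ≡ 14, 14^2 ≡ 14² = 196 ≡ 12, 14^4 ≡ 12² = 144 ≡ 6, 14^8 ≡ 6² = 36 ≡ 13. Since 13 = 8 + 4 + 1, 14^13 ≡ 13·6·14: 13·6 = 78 ≡ 9, then 9·14 = 126 ≡ 11. So 14^13 ≡ 11 (mod 23).
Hence f⁻¹(14) = 11.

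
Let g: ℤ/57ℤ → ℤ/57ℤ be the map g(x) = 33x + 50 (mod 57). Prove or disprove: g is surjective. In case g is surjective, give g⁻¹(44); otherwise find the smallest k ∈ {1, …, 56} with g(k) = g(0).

19

Recall that g is surjective if every y in the codomain equals g(x) for some x in the domain.
Since gcd(33, 57) = 3, we have 33x ≡ 0 (mod 3) for all x, so g(x) ≡ 2 (mod 3).
But 0 ≢ 2 (mod 3), so 0 ∈ ℤ/57ℤ has no preimage. So g is not surjective.
Since g is not surjective, we find the least positive k with g(k) = g(0): this means 33k ≡ 0 (mod 57), i.e. 57 ∣ 33k. Since gcd(33, 57) = 3, dividing through by 3 this holds exactly when 19 ∣ 11k, and as gcd(11, 19) = 1, exactly when 19 ∣ k.
The smallest positive such k is 19.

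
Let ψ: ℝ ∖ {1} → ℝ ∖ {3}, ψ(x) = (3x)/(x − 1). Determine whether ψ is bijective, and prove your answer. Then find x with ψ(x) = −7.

Suppose ψ(a) = ψ(b). Cross-multiplying: (3a)(b − 1) = (3b)(a − 1).
Expanding both sides and cancelling the symmetric terms leaves −3·(a − b) = 0. Since −3 ≠ 0, a = b. So ψ is injective.
For any y ≠ 3, solving y(x − 1) = 3x for x gives a well-defined x ≠ 1. So ψ is surjective.
Thus ψ is bijective.
Solving ψ(x) = −7: cross-multiplying gives 3x = −7(x − 1), which rearranges to 10x = 7, so x = 7/10.

7/10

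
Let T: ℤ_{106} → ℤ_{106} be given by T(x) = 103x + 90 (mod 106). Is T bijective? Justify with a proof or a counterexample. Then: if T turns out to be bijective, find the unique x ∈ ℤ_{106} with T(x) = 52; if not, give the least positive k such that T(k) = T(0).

48

Suppose T(a) = T(b) in ℤ_{106}. Then 103a + 90 ≡ 103b + 90 (mod 106), therefore 103(a − b) ≡ 0 (mod 106).
Since gcd(103, 106) = 1, 103 is invertible modulo 106, therefore a − b ≡ 0 (mod 106), i.e. a = b.
We now compute 103⁻¹ mod 106 explicitly. Euclid's algorithm: 106 = 1·103 + 3, 103 = 34·3 + 1; back-substituting gives 1 = 35·103 − 34·106, so 103⁻¹ ≡ 35 (mod 106).
Then y ↦ 35(y − 90) is a two-sided inverse to T, so every y ∈ ℤ_{106} has a preimage.
Therefore T is bijective.
Since T is bijective, we compute T⁻¹(52): solve 103x + 90 ≡ 52 (mod 106), i.e. 103x ≡ 68 (mod 106).
Multiplying by 103⁻¹ = 35 gives x ≡ 35·68 = 2380 = 22·106 + 48 ≡ 48 (mod 106).
Check: T(48) = 103·48 + 90 = 5034 = 47·106 + 52 ≡ 52 (mod 106).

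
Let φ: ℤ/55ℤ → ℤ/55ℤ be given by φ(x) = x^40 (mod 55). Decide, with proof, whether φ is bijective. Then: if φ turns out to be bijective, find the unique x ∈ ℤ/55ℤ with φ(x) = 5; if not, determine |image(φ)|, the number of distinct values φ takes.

φ(1) = 1^40 = 1.
φ(2): Repeated squaring mod 55: 2^1 ≡ 2, 2^2 ≡ 2² = 4, 2^4 ≡ 4² = 16, 2^8 ≡ 16² = 256 ≡ 36, 2^16 ≡ 36² = 1296 ≡ 31, 2^32 ≡ 31² = 961 ≡ 26. Since 40 = 32 + 8, 2^40 ≡ 26·36: 26·36 = 936 ≡ 1. So 2^40 ≡ 1 (mod 55).
So φ(1) = φ(2) = 1 while 1 ≠ 2, therefore φ is not injective, hence not bijective.
Since φ is not bijective, we determine |image(φ)|. Computing x^40 mod 55 for each x (by repeated squaring, reducing mod 55 at every step), the values φ(0), φ(1), …, φ(54) are: 0, 1, 1, 1, 1, 45, 1, 1, 1, 1, 45, 11, 1, 1, 1, 45, 1, 1, 1, 1, 45, 1, 11, 1, 1, 45, 1, 1, 1, 1, 45, 1, 1, 11, 1, 45, 1, 1, 1, 1, 45, 1, 1, 1, 11, 45, 1, 1, 1, 1, 45, 1, 1, 1, 1.
The distinct values are {0, 1, 11, 45}; there are 4 of them.

4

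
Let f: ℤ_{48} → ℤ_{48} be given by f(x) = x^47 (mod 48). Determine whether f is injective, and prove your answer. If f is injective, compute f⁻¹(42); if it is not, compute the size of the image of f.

f(0) = 0^47 = 0.
f(6): Repeated squaring mod 48: 6^1 ≡ 6, 6^2 ≡ 6² = 36, 6^4 ≡ 36² = 1296 ≡ 0, 6^8 ≡ 0² = 0, 6^16 ≡ 0² = 0, 6^32 ≡ 0² = 0. Since 47 = 32 + 8 + 4 + 2 + 1, 6^47 ≡ 0·0·0·36·6: 0·0 = 0, then 0·0 = 0, then 0·36 = 0, then 0·6 = 0. So 6^47 ≡ 0 (mod 48).
So f(0) = f(6) = 0 while 0 ≠ 6, thus f is not injective.
Since f is not injective, we determine |image(f)|. Computing x^47 mod 48 for each x (by repeated squaring, reducing mod 48 at every step), the values f(0), f(1), …, f(47) are: 0, 1, 32, 27, 16, 29, 0, 7, 32, 9, 16, 35, 0, 37, 32, 15, 16, 17, 0, 43, 32, 45, 16, 23, 0, 25, 32, 3, 16, 5, 0, 31, 32, 33, 16, 11, 0, 13, 32, 39, 16, 41, 0, 19, 32, 21, 16, 47.
The distinct values are {0, 1, 3, 5, 7, 9, 11, 13, 15, 16, 17, 19, 21, 23, 25, 27, 29, 31, 32, 33, 35, 37, 39, 41, 43, 45, 47}; there are 27 of them.

27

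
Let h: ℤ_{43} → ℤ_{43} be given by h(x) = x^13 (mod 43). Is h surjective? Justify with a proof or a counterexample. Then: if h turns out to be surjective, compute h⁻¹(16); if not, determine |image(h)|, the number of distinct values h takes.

35

Since 43 is prime, the nonzero elements of ℤ_{43} form a cyclic group of order 42.
As gcd(13, 42) = 1, raising to the 13th power is a bijection on this group: if a^13 ≡ b^13 then (ab^{−1})^13 = 1, and the only element of order dividing gcd(13, 42) = 1 is 1, so a = b.
With h(0) = 0 this makes h injective on all of ℤ_{43}, hence bijective (finite equal-size domain and codomain). In particular h is surjective.
Since h is surjective, we find the preimage of 16. The inverse of x ↦ x^13 on (ℤ_{43})^× is x ↦ x^13, because 13·13 = 169 = 4·42 + 1 ≡ 1 (mod 42) and x^{42} = 1 for x ≠ 0 (Fermat). So h⁻¹(16) = 16^13 mod 43.
Repeated squaring mod 43: 16^1 ≡ 16, 16^2 ≡ 16² = 256 ≡ 41, 16^4 ≡ 41² = 1681 ≡ 4, 16^8 ≡ 4² = 16. Since 13 = 8 + 4 + 1, 16^13 ≡ 16·4·16: 16·4 = 64 ≡ 21, then 21·16 = 336 ≡ 35. So 16^13 ≡ 35 (mod 43).
Hence h⁻¹(16) = 35.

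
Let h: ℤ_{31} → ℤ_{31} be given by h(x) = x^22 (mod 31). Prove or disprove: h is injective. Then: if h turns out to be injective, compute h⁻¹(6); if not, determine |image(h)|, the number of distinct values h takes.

h(15): Repeated squaring mod 31: 15^1 ≡ 15, 15^2 ≡ 15² = 225 ≡ 8, 15^4 ≡ 8² = 64 ≡ 2, 15^8 ≡ 2² = 4, 15^16 ≡ 4² = 16. Since 22 = 16 + 4 + 2, 15^22 ≡ 16·2·8: 16·2 = 32 ≡ 1, then 1·8 = 8. So 15^22 ≡ 8 (mod 31).
h(16): Repeated squaring mod 31: 16^1 ≡ 16, 16^2 ≡ 16² = 256 ≡ 8, 16^4 ≡ 8² = 64 ≡ 2, 16^8 ≡ 2² = 4, 16^16 ≡ 4² = 16. Since 22 = 16 + 4 + 2, 16^22 ≡ 16·2·8: 16·2 = 32 ≡ 1, then 1·8 = 8. So 16^22 ≡ 8 (mod 31).
So h(15) = h(16) = 8 while 15 ≠ 16, thus h is not injective.
Since h is not injective, we determine |image(h)|. Computing x^22 mod 31 for each x (by repeated squaring, reducing mod 31 at every step), the values h(0), h(1), …, h(30) are: 0, 1, 4, 14, 16, 5, 25, 28, 2, 10, 20, 18, 7, 9, 19, 8, 8, 19, 9, 7, 18, 20, 10, 2, 28, 25, 5, 16, 14, 4, 1.
The distinct values are {0, 1, 2, 4, 5, 7, 8, 9, 10, 14, 16, 18, 19, 20, 25, 28}; there are 16 of them.

16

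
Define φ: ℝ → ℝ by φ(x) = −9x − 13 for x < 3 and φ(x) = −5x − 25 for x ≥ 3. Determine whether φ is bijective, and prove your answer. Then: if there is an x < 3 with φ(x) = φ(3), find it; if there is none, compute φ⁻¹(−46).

21/5

Both pieces are strictly decreasing (slopes −9 and −5), so each is injective on its own interval.
The left piece maps (−∞, 3) onto (−40, ∞); the right piece maps [3, ∞) onto (−∞, −40].
Since −40 = −40, the images partition ℝ: φ is injective and surjective, hence bijective.
Because the two images are disjoint, no x < 3 has φ(x) = φ(3), so we compute φ⁻¹(−46): −46 lies in (−∞, −40], so solve −5x − 25 = −46: x = (−46 + 25)/(−5) = 21/5.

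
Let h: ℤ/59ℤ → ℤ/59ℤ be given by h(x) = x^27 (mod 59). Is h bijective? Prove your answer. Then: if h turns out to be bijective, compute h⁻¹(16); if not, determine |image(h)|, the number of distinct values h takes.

15

Since 59 is prime, the nonzero elements of ℤ/59ℤ form a cyclic group of order 58.
As gcd(27, 58) = 1, raising to the 27th power is a bijection on this group: if x_1^27 ≡ x_2^27 then (x_1x_2^{−1})^27 = 1, and the only element of order dividing gcd(27, 58) = 1 is 1, so x_1 = x_2.
With h(0) = 0 this makes h injective on all of ℤ/59ℤ, hence bijective (finite equal-size domain and codomain). In particular h is bijective.
Since h is bijective, we find the preimage of 16. The inverse of x ↦ x^27 on (ℤ/59ℤ)^× is x ↦ x^43, because 27·43 = 1161 = 20·58 + 1 ≡ 1 (mod 58) and x^{58} = 1 for x ≠ 0 (Fermat). So h⁻¹(16) = 16^43 mod 59.
Repeated squaring mod 59: 16^1 ≡ 16, 16^2 ≡ 16² = 256 ≡ 20, 16^4 ≡ 20² = 400 ≡ 46, 16^8 ≡ 46² = 2116 ≡ 51, 16^16 ≡ 51² = 2601 ≡ 5, 16^32 ≡ 5² = 25. Since 43 = 32 + 8 + 2 + 1, 16^43 ≡ 25·51·20·16: 25·51 = 1275 ≡ 36, then 36·20 = 720 ≡ 12, then 12·16 = 192 ≡ 15. So 16^43 ≡ 15 (mod 59).
Hence h⁻¹(16) = 15.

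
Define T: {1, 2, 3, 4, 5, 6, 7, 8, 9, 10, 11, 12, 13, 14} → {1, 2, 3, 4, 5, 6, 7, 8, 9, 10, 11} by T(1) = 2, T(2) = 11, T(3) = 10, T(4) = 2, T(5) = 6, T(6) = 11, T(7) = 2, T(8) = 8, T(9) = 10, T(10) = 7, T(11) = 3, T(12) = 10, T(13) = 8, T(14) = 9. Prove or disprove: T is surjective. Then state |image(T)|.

8

No element maps to 1, so T is not surjective.
The image of T is {2, 3, 6, 7, 8, 9, 10, 11}, which has 8 elements.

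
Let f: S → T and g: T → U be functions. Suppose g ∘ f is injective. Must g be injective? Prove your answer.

No. Take S = {1}, T = {1, 2, 3}, U = {1, 2, 3}, f(a) = a for each a ∈ S, and g(b) = 2 if b ∈ {2, 3} else g(b) = b.
Then g ∘ f = f is injective (S ⊂ T and f is the inclusion), but g(2) = g(3) = 2 with 2 ≠ 3, so g is not injective.

not injective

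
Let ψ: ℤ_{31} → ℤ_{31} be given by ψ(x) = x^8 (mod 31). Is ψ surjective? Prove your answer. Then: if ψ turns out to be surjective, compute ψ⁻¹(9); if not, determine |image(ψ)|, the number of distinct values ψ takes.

ψ(15): Repeated squaring mod 31: 15^1 ≡ 15, 15^2 ≡ 15² = 225 ≡ 8, 15^4 ≡ 8² = 64 ≡ 2, 15^8 ≡ 2² = 4. So 15^8 ≡ 4 (mod 31).
ψ(16): Repeated squaring mod 31: 16^1 ≡ 16, 16^2 ≡ 16² = 256 ≡ 8, 16^4 ≡ 8² = 64 ≡ 2, 16^8 ≡ 2² = 4. So 16^8 ≡ 4 (mod 31).
So ψ(15) = ψ(16) = 4 while 15 ≠ 16, hence ψ is not injective.
A non-injective map from the 31-element set ℤ_{31} to itself takes at most 30 distinct values, so it cannot be surjective. So ψ is not surjective.
Since ψ is not surjective, we determine |image(ψ)|. Computing x^8 mod 31 for each x (by repeated squaring, reducing mod 31 at every step), the values ψ(0), ψ(1), …, ψ(30) are: 0, 1, 8, 20, 2, 25, 5, 10, 16, 28, 14, 19, 9, 7, 18, 4, 4, 18, 7, 9, 19, 14, 28, 16, 10, 5, 25, 2, 20, 8, 1.
The distinct values are {0, 1, 2, 4, 5, 7, 8, 9, 10, 14, 16, 18, 19, 20, 25, 28}; there are 16 of them.

16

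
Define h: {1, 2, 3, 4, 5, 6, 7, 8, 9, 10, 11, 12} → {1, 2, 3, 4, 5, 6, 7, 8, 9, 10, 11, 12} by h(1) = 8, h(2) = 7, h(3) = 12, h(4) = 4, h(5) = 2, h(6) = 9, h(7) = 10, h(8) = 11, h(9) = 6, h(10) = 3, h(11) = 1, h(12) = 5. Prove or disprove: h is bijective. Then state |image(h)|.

The values 8, 7, 12, 4, 2, 9, 10, 11, 6, 3, 1, 5 are a permutation of {1, 2, 3, 4, 5, 6, 7, 8, 9, 10, 11, 12}: each element appears exactly once.
So h is injective and surjective, hence bijective.
The image of h is {1, 2, 3, 4, 5, 6, 7, 8, 9, 10, 11, 12}, which has 12 elements.

12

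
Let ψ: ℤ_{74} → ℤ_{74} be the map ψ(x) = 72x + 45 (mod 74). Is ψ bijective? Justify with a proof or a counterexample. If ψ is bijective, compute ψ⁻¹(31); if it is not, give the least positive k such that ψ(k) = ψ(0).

We have gcd(72, 74) = 2 > 1. Taking a = 0 and b = 37: ψ(0) = 45 and ψ(37) = 72·37 + 45 = 2709 ≡ 45 (mod 74).
So ψ(0) = ψ(37) while 0 ≠ 37, thus ψ is not injective, hence not bijective.
Since ψ is not bijective, we find the least positive k with ψ(k) = ψ(0): this means 72k ≡ 0 (mod 74), i.e. 74 ∣ 72k. Since gcd(72, 74) = 2, dividing through by 2 this holds exactly when 37 ∣ 36k, and as gcd(36, 37) = 1, exactly when 37 ∣ k.
The smallest positive such k is 37.

37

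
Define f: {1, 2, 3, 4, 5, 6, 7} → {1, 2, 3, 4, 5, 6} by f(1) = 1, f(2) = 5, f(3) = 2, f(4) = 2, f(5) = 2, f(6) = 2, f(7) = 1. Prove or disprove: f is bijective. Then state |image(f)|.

3

f(3) = 2 = f(4) with 3 ≠ 4, so f is not injective, hence not bijective.
The image of f is {1, 2, 5}, which has 3 elements.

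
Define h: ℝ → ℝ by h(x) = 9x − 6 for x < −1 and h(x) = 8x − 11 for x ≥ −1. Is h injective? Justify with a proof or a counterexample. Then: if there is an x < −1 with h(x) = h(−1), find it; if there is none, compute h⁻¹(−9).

-13/9

Both pieces are strictly increasing (slopes 9 and 8), so each is injective on its own interval.
The left piece maps (−∞, −1) onto (−∞, −15); the right piece maps [−1, ∞) onto [−19, ∞).
These images overlap. In particular h(−1) = −19 (right piece), and solving 9x − 6 = −19 on the left piece gives x = −13/9 < −1.
So h(−13/9) = h(−1) with −13/9 ≠ −1, and h is not injective. This x = −13/9 is the requested value below −1.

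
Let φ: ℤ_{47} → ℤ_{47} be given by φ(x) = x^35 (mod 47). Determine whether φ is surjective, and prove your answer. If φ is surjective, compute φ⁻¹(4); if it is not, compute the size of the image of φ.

16

Since 47 is prime, the nonzero elements of ℤ_{47} form a cyclic group of order 46.
As gcd(35, 46) = 1, raising to the 35th power is a bijection on this group: if a^35 ≡ b^35 then (ab^{−1})^35 = 1, and the only element of order dividing gcd(35, 46) = 1 is 1, so a = b.
With φ(0) = 0 this makes φ injective on all of ℤ_{47}, hence bijective (finite equal-size domain and codomain). In particular φ is surjective.
Since φ is surjective, we find the preimage of 4. The inverse of x ↦ x^35 on (ℤ_{47})^× is x ↦ x^25, because 35·25 = 875 = 19·46 + 1 ≡ 1 (mod 46) and x^{46} = 1 for x ≠ 0 (Fermat). So φ⁻¹(4) = 4^25 mod 47.
Repeated squaring mod 47: 4^1 ≡ 4, 4^2 ≡ 4² = 16, 4^4 ≡ 16² = 256 ≡ 21, 4^8 ≡ 21² = 441 ≡ 18, 4^16 ≡ 18² = 324 ≡ 42. Since 25 = 16 + 8 + 1, 4^25 ≡ 42·18·4: 42·18 = 756 ≡ 4, then 4·4 = 16. So 4^25 ≡ 16 (mod 47).
Hence φ⁻¹(4) = 16.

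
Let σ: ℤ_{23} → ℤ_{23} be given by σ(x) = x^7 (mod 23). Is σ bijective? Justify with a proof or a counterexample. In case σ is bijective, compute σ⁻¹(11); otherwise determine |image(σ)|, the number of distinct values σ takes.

15

Since 23 is prime, the nonzero elements of ℤ_{23} form a cyclic group of order 22.
As gcd(7, 22) = 1, raising to the 7th power is a bijection on this group: if u^7 ≡ v^7 then (uv^{−1})^7 = 1, and the only element of order dividing gcd(7, 22) = 1 is 1, so u = v.
With σ(0) = 0 this makes σ injective on all of ℤ_{23}, hence bijective (finite equal-size domain and codomain). In particular σ is bijective.
Since σ is bijective, we find the preimage of 11. The inverse of x ↦ x^7 on (ℤ_{23})^× is x ↦ x^19, because 7·19 = 133 = 6·22 + 1 ≡ 1 (mod 22) and x^{22} = 1 for x ≠ 0 (Fermat). So σ⁻¹(11) = 11^19 mod 23.
Repeated squaring mod 23: 11^1 ≡ 11, 11^2 ≡ 11² = 121 ≡ 6, 11^4 ≡ 6² = 36 ≡ 13, 11^8 ≡ 13² = 169 ≡ 8, 11^16 ≡ 8² = 64 ≡ 18. Since 19 = 16 + 2 + 1, 11^19 ≡ 18·6·11: 18·6 = 108 ≡ 16, then 16·11 = 176 ≡ 15. So 11^19 ≡ 15 (mod 23).
Hence σ⁻¹(11) = 15.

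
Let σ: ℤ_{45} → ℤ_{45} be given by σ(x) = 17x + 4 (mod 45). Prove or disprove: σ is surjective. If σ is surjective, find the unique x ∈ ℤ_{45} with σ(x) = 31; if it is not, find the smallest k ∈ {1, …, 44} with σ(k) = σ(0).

36

By definition, σ is surjective if every y in the codomain equals σ(x) for some x in the domain.
Since gcd(17, 45) = 1, 17 is invertible modulo 45. Euclid's algorithm: 45 = 2·17 + 11, 17 = 1·11 + 6, 11 = 1·6 + 5, 6 = 1·5 + 1; back-substituting gives 1 = 8·17 − 3·45, so 17⁻¹ ≡ 8 (mod 45).
For any y ∈ ℤ_{45}, x = 8(y − 4) mod 45 satisfies σ(x) = 17·8(y − 4) + 4 ≡ y (since 17·8 ≡ 1 mod 45). So every y has a preimage.
Thus σ is surjective.
Since σ is surjective, we find σ⁻¹(31): we need 17x ≡ 31 − 4 ≡ 27 (mod 45). Using 17⁻¹ = 8: x ≡ 8·27 = 216 = 4·45 + 36, so x = 36.
Check: σ(36) = 17·36 + 4 = 616 = 13·45 + 31 ≡ 31 (mod 45).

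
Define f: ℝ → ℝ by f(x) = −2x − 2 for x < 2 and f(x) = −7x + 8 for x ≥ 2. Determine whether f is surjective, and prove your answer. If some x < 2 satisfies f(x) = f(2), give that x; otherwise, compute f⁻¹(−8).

Both pieces are strictly decreasing (slopes −2 and −7), so each is injective on its own interval.
The left piece maps (−∞, 2) onto (−6, ∞); the right piece maps [2, ∞) onto (−∞, −6].
These images together cover ℝ, so f is surjective.
Because the two images are disjoint, no x < 2 has f(x) = f(2), so we compute f⁻¹(−8): −8 lies in (−∞, −6], so solve −7x + 8 = −8: x = (−8 − 8)/(−7) = 16/7.

16/7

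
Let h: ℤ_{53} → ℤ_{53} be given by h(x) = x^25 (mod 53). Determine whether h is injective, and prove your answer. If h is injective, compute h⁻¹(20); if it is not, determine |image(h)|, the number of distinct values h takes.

45

Since 53 is prime, the nonzero elements of ℤ_{53} form a cyclic group of order 52.
As gcd(25, 52) = 1, raising to the 25th power is a bijection on this group: if x_1^25 ≡ x_2^25 then (x_1x_2^{−1})^25 = 1, and the only element of order dividing gcd(25, 52) = 1 is 1, so x_1 = x_2.
With h(0) = 0 this makes h injective on all of ℤ_{53}, hence bijective (finite equal-size domain and codomain). In particular h is injective.
Since h is injective, we find the preimage of 20. The inverse of x ↦ x^25 on (ℤ_{53})^× is x ↦ x^25, because 25·25 = 625 = 12·52 + 1 ≡ 1 (mod 52) and x^{52} = 1 for x ≠ 0 (Fermat). So h⁻¹(20) = 20^25 mod 53.
Repeated squaring mod 53: 20^1 ≡ 20, 20^2 ≡ 20² = 400 ≡ 29, 20^4 ≡ 29² = 841 ≡ 46, 20^8 ≡ 46² = 2116 ≡ 49, 20^16 ≡ 49² = 2401 ≡ 16. Since 25 = 16 + 8 + 1, 20^25 ≡ 16·49·20: 16·49 = 784 ≡ 42, then 42·20 = 840 ≡ 45. So 20^25 ≡ 45 (mod 53).
Hence h⁻¹(20) = 45.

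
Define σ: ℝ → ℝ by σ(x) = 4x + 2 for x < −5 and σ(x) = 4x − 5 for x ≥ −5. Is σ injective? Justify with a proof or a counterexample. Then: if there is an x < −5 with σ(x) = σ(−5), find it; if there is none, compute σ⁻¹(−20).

Both pieces are strictly increasing (slopes 4 and 4), so each is injective on its own interval.
The left piece maps (−∞, −5) onto (−∞, −18); the right piece maps [−5, ∞) onto [−25, ∞).
These images overlap. In particular σ(−5) = −25 (right piece), and solving 4x + 2 = −25 on the left piece gives x = −27/4 < −5.
So σ(−27/4) = σ(−5) with −27/4 ≠ −5, and σ is not injective. This x = −27/4 is the requested value below −5.

-27/4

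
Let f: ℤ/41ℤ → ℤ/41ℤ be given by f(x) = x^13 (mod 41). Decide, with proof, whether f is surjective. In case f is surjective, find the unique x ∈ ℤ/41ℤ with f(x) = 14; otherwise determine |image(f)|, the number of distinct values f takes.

Since 41 is prime, the nonzero elements of ℤ/41ℤ form a cyclic group of order 40.
As gcd(13, 40) = 1, raising to the 13th power is a bijection on this group: if a^13 ≡ b^13 then (ab^{−1})^13 = 1, and the only element of order dividing gcd(13, 40) = 1 is 1, so a = b.
With f(0) = 0 this makes f injective on all of ℤ/41ℤ, hence bijective (finite equal-size domain and codomain). In particular f is surjective.
Since f is surjective, we find the preimage of 14. The inverse of x ↦ x^13 on (ℤ/41ℤ)^× is x ↦ x^37, because 13·37 = 481 = 12·40 + 1 ≡ 1 (mod 40) and x^{40} = 1 for x ≠ 0 (Fermat). So f⁻¹(14) = 14^37 mod 41.
Repeated squaring mod 41: 14^1 ≡ 14, 14^2 ≡ 14² = 196 ≡ 32, 14^4 ≡ 32² = 1024 ≡ 40, 14^8 ≡ 40² = 1600 ≡ 1, 14^16 ≡ 1² = 1, 14^32 ≡ 1² = 1. Since 37 = 32 + 4 + 1, 14^37 ≡ 1·40·14: 1·40 = 40, then 40·14 = 560 ≡ 27. So 14^37 ≡ 27 (mod 41).
Hence f⁻¹(14) = 27.

27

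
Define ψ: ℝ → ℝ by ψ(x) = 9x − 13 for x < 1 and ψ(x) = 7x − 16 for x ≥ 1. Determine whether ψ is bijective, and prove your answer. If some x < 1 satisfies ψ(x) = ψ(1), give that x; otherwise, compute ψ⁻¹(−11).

Both pieces are strictly increasing (slopes 9 and 7), so each is injective on its own interval.
The left piece maps (−∞, 1) onto (−∞, −4); the right piece maps [1, ∞) onto [−9, ∞).
These images overlap. In particular ψ(1) = −9 (right piece), and solving 9x − 13 = −9 on the left piece gives x = 4/9 < 1.
So ψ(4/9) = ψ(1) with 4/9 ≠ 1, and ψ is not injective, hence not bijective. This x = 4/9 is the requested value below 1.

4/9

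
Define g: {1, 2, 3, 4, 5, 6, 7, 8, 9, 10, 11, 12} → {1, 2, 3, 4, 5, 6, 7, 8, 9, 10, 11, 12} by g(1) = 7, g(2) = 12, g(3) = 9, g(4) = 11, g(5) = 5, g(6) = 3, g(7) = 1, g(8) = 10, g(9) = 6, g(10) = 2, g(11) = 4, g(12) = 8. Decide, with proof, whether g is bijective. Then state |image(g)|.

The values 7, 12, 9, 11, 5, 3, 1, 10, 6, 2, 4, 8 are a permutation of {1, 2, 3, 4, 5, 6, 7, 8, 9, 10, 11, 12}: each element appears exactly once.
So g is injective and surjective, hence bijective.
The image of g is {1, 2, 3, 4, 5, 6, 7, 8, 9, 10, 11, 12}, which has 12 elements.

12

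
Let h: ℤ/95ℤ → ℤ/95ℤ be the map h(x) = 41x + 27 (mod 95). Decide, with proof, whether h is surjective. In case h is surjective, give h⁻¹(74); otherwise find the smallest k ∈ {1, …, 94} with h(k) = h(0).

22

Since gcd(41, 95) = 1, 41 is invertible modulo 95. Euclid's algorithm: 95 = 2·41 + 13, 41 = 3·13 + 2, 13 = 6·2 + 1; back-substituting gives 1 = 51·41 − 22·95, so 41⁻¹ ≡ 51 (mod 95).
Then y ↦ 51(y − 27) is a two-sided inverse to h, so every y ∈ ℤ/95ℤ has a preimage.
Hence h is surjective.
Since h is surjective, we find h⁻¹(74): we need 41x ≡ 74 − 27 ≡ 47 (mod 95). Using 41⁻¹ = 51: x ≡ 51·47 = 2397 = 25·95 + 22, so x = 22.
Check: h(22) = 41·22 + 27 = 929 = 9·95 + 74 ≡ 74 (mod 95).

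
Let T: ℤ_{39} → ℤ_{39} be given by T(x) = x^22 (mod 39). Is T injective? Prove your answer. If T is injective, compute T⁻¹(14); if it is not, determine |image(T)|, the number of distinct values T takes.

14

T(5): Repeated squaring mod 39: 5^1 ≡ 5, 5^2 ≡ 5² = 25, 5^4 ≡ 25² = 625 ≡ 1, 5^8 ≡ 1² = 1, 5^16 ≡ 1² = 1. Since 22 = 16 + 4 + 2, 5^22 ≡ 1·1·25: 1·1 = 1, then 1·25 = 25. So 5^22 ≡ 25 (mod 39).
T(8): Repeated squaring mod 39: 8^1 ≡ 8, 8^2 ≡ 8² = 64 ≡ 25, 8^4 ≡ 25² = 625 ≡ 1, 8^8 ≡ 1² = 1, 8^16 ≡ 1² = 1. Since 22 = 16 + 4 + 2, 8^22 ≡ 1·1·25: 1·1 = 1, then 1·25 = 25. So 8^22 ≡ 25 (mod 39).
So T(5) = T(8) = 25 while 5 ≠ 8, hence T is not injective.
Since T is not injective, we determine |image(T)|. Computing x^22 mod 39 for each x (by repeated squaring, reducing mod 39 at every step), the values T(0), T(1), …, T(38) are: 0, 1, 10, 3, 22, 25, 30, 4, 25, 9, 16, 10, 27, 13, 1, 36, 16, 22, 12, 4, 4, 12, 22, 16, 36, 1, 13, 27, 10, 16, 9, 25, 4, 30, 25, 22, 3, 10, 1.
The distinct values are {0, 1, 3, 4, 9, 10, 12, 13, 16, 22, 25, 27, 30, 36}; there are 14 of them.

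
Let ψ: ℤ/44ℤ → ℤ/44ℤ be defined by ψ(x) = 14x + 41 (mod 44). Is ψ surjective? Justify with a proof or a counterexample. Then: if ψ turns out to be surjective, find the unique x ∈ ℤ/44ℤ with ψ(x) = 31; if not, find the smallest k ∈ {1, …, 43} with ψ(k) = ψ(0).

22

Since gcd(14, 44) = 2, we have 14x ≡ 0 (mod 2) for all x, so ψ(x) ≡ 1 (mod 2).
But 0 ≢ 1 (mod 2), so 0 ∈ ℤ/44ℤ has no preimage. Thus ψ is not surjective.
Since ψ is not surjective, we find the least positive k with ψ(k) = ψ(0): this means 14k ≡ 0 (mod 44), i.e. 44 ∣ 14k. Since gcd(14, 44) = 2, dividing through by 2 this holds exactly when 22 ∣ 7k, and as gcd(7, 22) = 1, exactly when 22 ∣ k.
The smallest positive such k is 22.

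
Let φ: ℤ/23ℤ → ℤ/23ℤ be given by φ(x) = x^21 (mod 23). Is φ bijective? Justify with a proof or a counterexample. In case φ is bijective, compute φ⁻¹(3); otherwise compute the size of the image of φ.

8

Since 23 is prime, the nonzero elements of ℤ/23ℤ form a cyclic group of order 22.
As gcd(21, 22) = 1, raising to the 21st power is a bijection on this group: if x_1^21 ≡ x_2^21 then (x_1x_2^{−1})^21 = 1, and the only element of order dividing gcd(21, 22) = 1 is 1, so x_1 = x_2.
With φ(0) = 0 this makes φ injective on all of ℤ/23ℤ, hence bijective (finite equal-size domain and codomain). In particular φ is bijective.
Since φ is bijective, we find the preimage of 3. The inverse of x ↦ x^21 on (ℤ/23ℤ)^× is x ↦ x^21, because 21·21 = 441 = 20·22 + 1 ≡ 1 (mod 22) and x^{22} = 1 for x ≠ 0 (Fermat). So φ⁻¹(3) = 3^21 mod 23.
Repeated squaring mod 23: 3^1 ≡ 3, 3^2 ≡ 3² = 9, 3^4 ≡ 9² = 81 ≡ 12, 3^8 ≡ 12² = 144 ≡ 6, 3^16 ≡ 6² = 36 ≡ 13. Since 21 = 16 + 4 + 1, 3^21 ≡ 13·12·3: 13·12 = 156 ≡ 18, then 18·3 = 54 ≡ 8. So 3^21 ≡ 8 (mod 23).
Hence φ⁻¹(3) = 8.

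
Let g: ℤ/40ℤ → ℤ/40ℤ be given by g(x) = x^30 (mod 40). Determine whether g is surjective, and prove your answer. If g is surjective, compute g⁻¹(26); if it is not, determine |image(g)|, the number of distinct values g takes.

g(4): Repeated squaring mod 40: 4^1 ≡ 4, 4^2 ≡ 4² = 16, 4^4 ≡ 16² = 256 ≡ 16, 4^8 ≡ 16² = 256 ≡ 16, 4^16 ≡ 16² = 256 ≡ 16. Since 30 = 16 + 8 + 4 + 2, 4^30 ≡ 16·16·16·16: 16·16 = 256 ≡ 16, then 16·16 = 256 ≡ 16, then 16·16 = 256 ≡ 16. So 4^30 ≡ 16 (mod 40).
g(6): Repeated squaring mod 40: 6^1 ≡ 6, 6^2 ≡ 6² = 36, 6^4 ≡ 36² = 1296 ≡ 16, 6^8 ≡ 16² = 256 ≡ 16, 6^16 ≡ 16² = 256 ≡ 16. Since 30 = 16 + 8 + 4 + 2, 6^30 ≡ 16·16·16·36: 16·16 = 256 ≡ 16, then 16·16 = 256 ≡ 16, then 16·36 = 576 ≡ 16. So 6^30 ≡ 16 (mod 40).
So g(4) = g(6) = 16 while 4 ≠ 6, so g is not injective.
A non-injective map from the 40-element set ℤ/40ℤ to itself takes at most 39 distinct values, so it cannot be surjective. Therefore g is not surjective.
Since g is not surjective, we determine |image(g)|. Computing x^30 mod 40 for each x (by repeated squaring, reducing mod 40 at every step), the values g(0), g(1), …, g(39) are: 0, 1, 24, 9, 16, 25, 16, 9, 24, 1, 0, 1, 24, 9, 16, 25, 16, 9, 24, 1, 0, 1, 24, 9, 16, 25, 16, 9, 24, 1, 0, 1, 24, 9, 16, 25, 16, 9, 24, 1.
The distinct values are {0, 1, 9, 16, 24, 25}; there are 6 of them.

6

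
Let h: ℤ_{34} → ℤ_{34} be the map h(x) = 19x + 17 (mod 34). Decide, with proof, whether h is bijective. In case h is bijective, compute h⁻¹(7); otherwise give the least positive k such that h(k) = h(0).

Recall: injectivity means: for all a, b in the domain, h(a) = h(b) implies a = b.
Suppose h(a) = h(b) in ℤ_{34}. Then 19a + 17 ≡ 19b + 17 (mod 34), therefore 19(a − b) ≡ 0 (mod 34).
Since gcd(19, 34) = 1, 19 is invertible modulo 34, so a − b ≡ 0 (mod 34), i.e. a = b.
We now compute 19⁻¹ mod 34 explicitly. Euclid's algorithm: 34 = 1·19 + 15, 19 = 1·15 + 4, 15 = 3·4 + 3, 4 = 1·3 + 1; back-substituting gives 1 = 9·19 − 5·34, so 19⁻¹ ≡ 9 (mod 34).
Then y ↦ 9(y − 17) is a two-sided inverse to h, so every y ∈ ℤ_{34} has a preimage.
Therefore h is bijective.
Since h is bijective, we find h⁻¹(7): we need 19x ≡ 7 − 17 ≡ 24 (mod 34). Using 19⁻¹ = 9: x ≡ 9·24 = 216 = 6·34 + 12, so x = 12.
Check: h(12) = 19·12 + 17 = 245 = 7·34 + 7 ≡ 7 (mod 34).

12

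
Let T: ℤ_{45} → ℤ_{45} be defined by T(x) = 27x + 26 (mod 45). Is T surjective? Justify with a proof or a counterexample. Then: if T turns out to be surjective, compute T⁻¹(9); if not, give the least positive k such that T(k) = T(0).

Since gcd(27, 45) = 9, we have 27x ≡ 0 (mod 9) for all x, so T(x) ≡ 8 (mod 9).
But 0 ≢ 8 (mod 9), so 0 ∈ ℤ_{45} has no preimage. Thus T is not surjective.
Since T is not surjective, we find the least positive k with T(k) = T(0): this means 27k ≡ 0 (mod 45), i.e. 45 ∣ 27k. Since gcd(27, 45) = 9, dividing through by 9 this holds exactly when 5 ∣ 3k, and as gcd(3, 5) = 1, exactly when 5 ∣ k.
The smallest positive such k is 5.

5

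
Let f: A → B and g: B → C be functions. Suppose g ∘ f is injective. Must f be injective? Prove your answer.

Suppose f(x_1) = f(x_2). Applying g: (g ∘ f)(x_1) = (g ∘ f)(x_2). Since g ∘ f is injective, x_1 = x_2. Thus f is injective.

injective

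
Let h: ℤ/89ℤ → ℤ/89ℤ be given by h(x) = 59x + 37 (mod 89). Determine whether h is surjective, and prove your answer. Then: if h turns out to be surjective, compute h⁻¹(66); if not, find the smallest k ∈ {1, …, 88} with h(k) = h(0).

2

Since gcd(59, 89) = 1, 59 is invertible modulo 89. Euclid's algorithm: 89 = 1·59 + 30, 59 = 1·30 + 29, 30 = 1·29 + 1; back-substituting gives 1 = 86·59 − 57·89, so 59⁻¹ ≡ 86 (mod 89).
For any y ∈ ℤ/89ℤ, x = 86(y − 37) mod 89 satisfies h(x) = 59·86(y − 37) + 37 ≡ y (since 59·86 ≡ 1 mod 89). So every y has a preimage.
Hence h is surjective.
Since h is surjective, we compute h⁻¹(66): solve 59x + 37 ≡ 66 (mod 89), i.e. 59x ≡ 29 (mod 89).
Multiplying by 59⁻¹ = 86 gives x ≡ 86·29 = 2494 = 28·89 + 2 ≡ 2 (mod 89).
Check: h(2) = 59·2 + 37 = 155 = 1·89 + 66 ≡ 66 (mod 89).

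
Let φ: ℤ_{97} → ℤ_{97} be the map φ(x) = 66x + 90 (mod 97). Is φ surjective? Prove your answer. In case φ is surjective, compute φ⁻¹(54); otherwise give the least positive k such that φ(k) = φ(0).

By definition, φ is surjective if every y in the codomain equals φ(x) for some x in the domain.
Since gcd(66, 97) = 1, 66 is invertible modulo 97. Euclid's algorithm: 97 = 1·66 + 31, 66 = 2·31 + 4, 31 = 7·4 + 3, 4 = 1·3 + 1; back-substituting gives 1 = 25·66 − 17·97, so 66⁻¹ ≡ 25 (mod 97).
For any y ∈ ℤ_{97}, x = 25(y − 90) mod 97 satisfies φ(x) = 66·25(y − 90) + 90 ≡ y (since 66·25 ≡ 1 mod 97). So every y has a preimage.
Therefore φ is surjective.
Since φ is surjective, we compute φ⁻¹(54): solve 66x + 90 ≡ 54 (mod 97), i.e. 66x ≡ 61 (mod 97).
Multiplying by 66⁻¹ = 25 gives x ≡ 25·61 = 1525 = 15·97 + 70 ≡ 70 (mod 97).
Check: φ(70) = 66·70 + 90 = 4710 = 48·97 + 54 ≡ 54 (mod 97).

70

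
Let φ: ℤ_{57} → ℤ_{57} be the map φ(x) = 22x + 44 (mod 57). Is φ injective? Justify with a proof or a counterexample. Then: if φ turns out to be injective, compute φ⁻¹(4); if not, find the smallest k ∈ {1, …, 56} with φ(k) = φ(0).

50

Recall: injectivity means: for all a, b in the domain, φ(a) = φ(b) implies a = b.
Suppose φ(a) = φ(b) in ℤ_{57}. Then 22a + 44 ≡ 22b + 44 (mod 57), therefore 22(a − b) ≡ 0 (mod 57).
Since gcd(22, 57) = 1, 22 is invertible modulo 57, so a − b ≡ 0 (mod 57), i.e. a = b.
So φ is injective.
We now compute 22⁻¹ mod 57 explicitly. Euclid's algorithm: 57 = 2·22 + 13, 22 = 1·13 + 9, 13 = 1·9 + 4, 9 = 2·4 + 1; back-substituting gives 1 = 13·22 − 5·57, so 22⁻¹ ≡ 13 (mod 57).
Since φ is injective, we compute φ⁻¹(4): solve 22x + 44 ≡ 4 (mod 57), i.e. 22x ≡ 17 (mod 57).
Multiplying by 22⁻¹ = 13 gives x ≡ 13·17 = 221 = 3·57 + 50 ≡ 50 (mod 57).
Check: φ(50) = 22·50 + 44 = 1144 = 20·57 + 4 ≡ 4 (mod 57).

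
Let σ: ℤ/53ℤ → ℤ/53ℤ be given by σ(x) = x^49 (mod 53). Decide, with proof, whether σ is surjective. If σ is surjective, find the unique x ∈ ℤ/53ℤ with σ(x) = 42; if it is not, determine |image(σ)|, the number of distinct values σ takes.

Since 53 is prime, the nonzero elements of ℤ/53ℤ form a cyclic group of order 52.
As gcd(49, 52) = 1, raising to the 49th power is a bijection on this group: if s^49 ≡ t^49 then (st^{−1})^49 = 1, and the only element of order dividing gcd(49, 52) = 1 is 1, so s = t.
With σ(0) = 0 this makes σ injective on all of ℤ/53ℤ, hence bijective (finite equal-size domain and codomain). In particular σ is surjective.
Since σ is surjective, we find the preimage of 42. The inverse of x ↦ x^49 on (ℤ/53ℤ)^× is x ↦ x^17, because 49·17 = 833 = 16·52 + 1 ≡ 1 (mod 52) and x^{52} = 1 for x ≠ 0 (Fermat). So σ⁻¹(42) = 42^17 mod 53.
Repeated squaring mod 53: 42^1 ≡ 42, 42^2 ≡ 42² = 1764 ≡ 15, 42^4 ≡ 15² = 225 ≡ 13, 42^8 ≡ 13² = 169 ≡ 10, 42^16 ≡ 10² = 100 ≡ 47. Since 17 = 16 + 1, 42^17 ≡ 47·42: 47·42 = 1974 ≡ 13. So 42^17 ≡ 13 (mod 53).
Hence σ⁻¹(42) = 13.

13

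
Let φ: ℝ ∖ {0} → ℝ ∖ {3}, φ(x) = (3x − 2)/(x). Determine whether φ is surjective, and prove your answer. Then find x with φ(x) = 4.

For any y ≠ 3, solving y(x) = 3x − 2 for x gives a well-defined x ≠ 0. So φ is surjective.
Solving φ(x) = 4: cross-multiplying gives 3x − 2 = 4(x), which rearranges to −1x = 2, so x = −2.

-2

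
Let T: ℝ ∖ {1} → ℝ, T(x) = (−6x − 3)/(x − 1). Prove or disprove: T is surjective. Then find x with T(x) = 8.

If T(x) = −6, cross-multiplying gives 1(−6x − 3) = −6(x − 1), which simplifies to −3 = 6 — false.  So −6 has no preimage and T is not surjective.
Solving T(x) = 8: cross-multiplying gives −6x − 3 = 8(x − 1), which rearranges to −14x = −5, so x = 5/14.

5/14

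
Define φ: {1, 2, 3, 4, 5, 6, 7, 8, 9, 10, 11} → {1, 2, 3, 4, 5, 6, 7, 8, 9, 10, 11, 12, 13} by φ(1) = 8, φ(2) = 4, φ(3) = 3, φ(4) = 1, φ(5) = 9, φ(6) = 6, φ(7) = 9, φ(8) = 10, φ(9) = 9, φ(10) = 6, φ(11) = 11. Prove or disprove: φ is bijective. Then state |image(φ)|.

8

φ(5) = 9 = φ(7) with 5 ≠ 7, so φ is not injective, hence not bijective.
The image of φ is {1, 3, 4, 6, 8, 9, 10, 11}, which has 8 elements.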